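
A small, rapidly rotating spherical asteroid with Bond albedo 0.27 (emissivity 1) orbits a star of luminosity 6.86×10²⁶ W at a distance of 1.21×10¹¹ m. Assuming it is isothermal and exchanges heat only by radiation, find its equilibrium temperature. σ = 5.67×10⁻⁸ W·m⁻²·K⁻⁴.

First find the stellar flux at distance d: S = L/(4πd²) = 6.86×10²⁶/(4π·(1.21×10¹¹)²) = 3729 W/m².
For an isothermal sphere, absorbed (1−a)S·πr² = emitted σ·4πr²·T⁴, so T⁴ = (1−a)S/(4σ).
T⁴ = 0.730·3729/(4·5.67×10⁻⁸) = 1.200×10¹⁰ K⁴.

T ≈ 331 K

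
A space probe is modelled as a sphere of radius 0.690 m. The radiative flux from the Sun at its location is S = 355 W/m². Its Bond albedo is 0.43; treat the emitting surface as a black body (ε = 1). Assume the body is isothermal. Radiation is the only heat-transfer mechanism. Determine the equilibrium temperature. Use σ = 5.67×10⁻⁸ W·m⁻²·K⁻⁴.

T ≈ 173 K

At equilibrium, absorbed power = emitted power.
Absorbing cross-section = πr² = 1.496 m²; emitting surface = 4πr² = 5.983 m² (ratio 4).
(1−a)S·A_cross = εσ·A_surf·T⁴  ⇒  T⁴ = (1−a)S/(4σ).
T⁴ = 0.570·355/(4·5.67×10⁻⁸) = 8.922×10⁸ K⁴.
T = (8.922×10⁸)^(1/4).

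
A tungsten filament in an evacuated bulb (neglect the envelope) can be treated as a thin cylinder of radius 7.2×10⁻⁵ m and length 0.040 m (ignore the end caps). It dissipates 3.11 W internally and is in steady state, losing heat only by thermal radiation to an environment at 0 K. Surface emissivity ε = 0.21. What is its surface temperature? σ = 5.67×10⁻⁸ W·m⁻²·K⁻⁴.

Steady state: internal power = radiated power, P = εσA T⁴.
Radiating area A = 2πrL = 1.810×10⁻⁵ m².
T⁴ = P/(εσA) = 3.11/(0.21·5.67×10⁻⁸·1.810×10⁻⁵) = 1.443×10¹³ K⁴.
T = (1.443×10¹³)^(1/4).

T ≈ 1950 K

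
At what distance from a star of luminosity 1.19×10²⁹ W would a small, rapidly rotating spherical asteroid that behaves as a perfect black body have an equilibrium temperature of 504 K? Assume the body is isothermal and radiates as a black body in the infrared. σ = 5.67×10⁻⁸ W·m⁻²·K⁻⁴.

For an isothermal black-emitting sphere, (1−a)S·πr² = σ·4πr²·T⁴ ⇒ S = 4σT⁴/(1−a).
S = 4·5.67×10⁻⁸·(504)⁴/1.00 = 14630 W/m².
Flux falls as S = L/(4πd²), so d = √(L/(4πS)) = √(1.19×10²⁹/(4π·14630)).

d ≈ 8.04×10¹¹ m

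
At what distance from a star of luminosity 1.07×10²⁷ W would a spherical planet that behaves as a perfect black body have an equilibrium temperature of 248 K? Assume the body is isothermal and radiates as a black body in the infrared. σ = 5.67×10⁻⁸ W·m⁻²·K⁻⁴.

For an isothermal black-emitting sphere, (1−a)S·πr² = σ·4πr²·T⁴ ⇒ S = 4σT⁴/(1−a).
S = 4·5.67×10⁻⁸·(248)⁴/1.00 = 857.9 W/m².
Flux falls as S = L/(4πd²), so d = √(L/(4πS)) = √(1.07×10²⁷/(4π·857.9)).

d ≈ 3.15×10¹¹ m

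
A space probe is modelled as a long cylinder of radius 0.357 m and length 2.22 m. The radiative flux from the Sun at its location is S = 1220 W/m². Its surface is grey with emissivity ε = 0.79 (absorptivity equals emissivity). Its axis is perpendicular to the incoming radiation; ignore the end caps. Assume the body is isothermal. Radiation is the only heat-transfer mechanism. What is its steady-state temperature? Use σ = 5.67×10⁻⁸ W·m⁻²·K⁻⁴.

T ≈ 288 K

At equilibrium, absorbed power = emitted power.
Absorbing cross-section = 2rL = 1.585 m²; emitting surface = 2πrL = 4.980 m² (ratio π).
εS·A_cross = εσ·A_surf·T⁴  ⇒  T⁴ = S/(πσ)   (ε cancels).
T⁴ = 1220/(π·5.67×10⁻⁸) = 6.849×10⁹ K⁴.
T = (6.849×10⁹)^(1/4).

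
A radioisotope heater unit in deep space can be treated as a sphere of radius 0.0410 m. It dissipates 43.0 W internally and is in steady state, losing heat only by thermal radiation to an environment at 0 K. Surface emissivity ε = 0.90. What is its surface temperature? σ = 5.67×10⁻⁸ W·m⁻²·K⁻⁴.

T ≈ 447 K

Steady state: internal power = radiated power, P = εσA T⁴.
Radiating area A = 4πr² = 0.02112 m².
T⁴ = P/(εσA) = 43.0/(0.90·5.67×10⁻⁸·0.02112) = 3.989×10¹⁰ K⁴.
T = (3.989×10¹⁰)^(1/4).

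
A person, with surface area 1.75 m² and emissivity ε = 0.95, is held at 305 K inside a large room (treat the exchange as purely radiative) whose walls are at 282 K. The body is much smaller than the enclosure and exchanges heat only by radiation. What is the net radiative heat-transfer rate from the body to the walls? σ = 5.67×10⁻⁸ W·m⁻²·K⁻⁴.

For a small grey body in a large enclosure: P_net = εσA(T_body⁴ − T_wall⁴).
A = 1.75 m²; T_body⁴ − T_wall⁴ = 8.654×10⁹ − 6.324×10⁹ = 2.330×10⁹ K⁴.
|P_net| = 0.95·5.67×10⁻⁸·1.750·2.330×10⁹.

P_net ≈ 220 W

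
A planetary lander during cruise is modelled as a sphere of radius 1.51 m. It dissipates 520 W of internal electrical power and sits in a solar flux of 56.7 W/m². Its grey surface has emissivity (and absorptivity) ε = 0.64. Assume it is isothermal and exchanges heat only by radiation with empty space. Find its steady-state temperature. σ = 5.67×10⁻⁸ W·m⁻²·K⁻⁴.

At steady state, absorbed solar power + internal power = radiated power.
Absorbed: α·S·A_cross = 0.64·56.7·7.163 = 259.9 W (cross-section πr²).
Total input = 259.9 + 520 = 779.9 W.
Radiated: εσ·A_surf·T⁴ with A_surf = 4πr² = 28.65 m².
T⁴ = 779.9/(0.64·5.67×10⁻⁸·28.65) = 7.501×10⁸ K⁴.

T ≈ 165 K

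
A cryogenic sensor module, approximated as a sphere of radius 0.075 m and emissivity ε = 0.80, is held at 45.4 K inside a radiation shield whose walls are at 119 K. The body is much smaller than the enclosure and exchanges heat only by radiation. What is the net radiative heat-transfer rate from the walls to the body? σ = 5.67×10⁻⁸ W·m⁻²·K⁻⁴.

For a small grey body in a large enclosure: P_net = εσA(T_body⁴ − T_wall⁴).
A = 4πr² = 0.07069 m²; T_body⁴ − T_wall⁴ = 4.248×10⁶ − 2.005×10⁸ = -1.963×10⁸ K⁴.
|P_net| = 0.80·5.67×10⁻⁸·0.07069·1.963×10⁸.

P_net ≈ 0.629 W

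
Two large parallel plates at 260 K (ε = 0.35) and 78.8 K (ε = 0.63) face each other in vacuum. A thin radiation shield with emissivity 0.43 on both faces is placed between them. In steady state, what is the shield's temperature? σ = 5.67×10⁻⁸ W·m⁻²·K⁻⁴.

T_s ≈ 209 K

In steady state the net flux on the hot side equals that on the cold side.
σ(T₁⁴−T_s⁴)/D₁ = σ(T_s⁴−T₂⁴)/D₂, with D₁ = 1/ε₁+1/ε_s−1 = 4.183, D₂ = 1/ε_s+1/ε₂−1 = 2.913.
Solve for T_s⁴: T_s⁴ = (D₂·T₁⁴ + D₁·T₂⁴)/(D₁+D₂) = 1.899×10⁹ K⁴.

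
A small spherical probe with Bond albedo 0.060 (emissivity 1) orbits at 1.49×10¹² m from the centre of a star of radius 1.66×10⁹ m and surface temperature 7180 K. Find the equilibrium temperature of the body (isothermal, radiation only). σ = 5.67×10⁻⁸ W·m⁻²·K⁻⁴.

T ≈ 167 K

The star's surface emits σT_*⁴; at distance d the flux is S = σT_*⁴(R_*/d)².
S = 5.67×10⁻⁸·(7180)⁴·(1.66×10⁹/1.49×10¹²)² = 187.0 W/m².
For an isothermal sphere T⁴ = (1−a)S/(4σ) = 7.752×10⁸ K⁴.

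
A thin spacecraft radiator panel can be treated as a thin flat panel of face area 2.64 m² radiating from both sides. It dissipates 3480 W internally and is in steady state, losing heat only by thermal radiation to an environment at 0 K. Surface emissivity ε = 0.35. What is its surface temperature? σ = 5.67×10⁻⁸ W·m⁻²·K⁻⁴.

Steady state: internal power = radiated power, P = εσA T⁴.
Radiating area A = 2·2.64 = 5.280 m².
T⁴ = P/(εσA) = 3480/(0.35·5.67×10⁻⁸·5.280) = 3.321×10¹⁰ K⁴.
T = (3.321×10¹⁰)^(1/4).

T ≈ 427 K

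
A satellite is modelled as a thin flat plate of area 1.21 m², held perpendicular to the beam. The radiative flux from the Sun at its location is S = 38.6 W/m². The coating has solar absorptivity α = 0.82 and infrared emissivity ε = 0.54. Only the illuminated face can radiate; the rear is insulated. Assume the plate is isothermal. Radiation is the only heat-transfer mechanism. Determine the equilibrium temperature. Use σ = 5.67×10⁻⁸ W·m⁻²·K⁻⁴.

T ≈ 179 K

At equilibrium, absorbed power = emitted power.
Absorbing cross-section = A = 1.210 m²; emitting surface = A = 1.210 m² (ratio 1).
αS·A_cross = εσ·A_surf·T⁴  ⇒  T⁴ = αS/(ε·1σ).
T⁴ = 0.820·38.6/(0.54·1·5.67×10⁻⁸) = 1.034×10⁹ K⁴.
T = (1.034×10⁹)^(1/4).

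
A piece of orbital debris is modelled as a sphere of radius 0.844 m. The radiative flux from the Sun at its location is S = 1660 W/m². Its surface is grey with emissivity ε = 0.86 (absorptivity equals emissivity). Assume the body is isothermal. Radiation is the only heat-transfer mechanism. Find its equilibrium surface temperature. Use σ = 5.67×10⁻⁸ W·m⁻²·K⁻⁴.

T ≈ 292 K

At equilibrium, absorbed power = emitted power.
Absorbing cross-section = πr² = 2.238 m²; emitting surface = 4πr² = 8.951 m² (ratio 4).
εS·A_cross = εσ·A_surf·T⁴  ⇒  T⁴ = S/(4σ)   (ε cancels).
T⁴ = 1660/(4·5.67×10⁻⁸) = 7.319×10⁹ K⁴.
T = (7.319×10⁹)^(1/4).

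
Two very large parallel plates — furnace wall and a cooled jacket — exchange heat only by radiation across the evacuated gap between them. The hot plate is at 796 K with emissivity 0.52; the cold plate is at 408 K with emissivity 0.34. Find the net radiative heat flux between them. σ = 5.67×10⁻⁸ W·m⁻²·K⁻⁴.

For two infinite grey parallel plates, q = σ(T₁⁴ − T₂⁴)/(1/ε₁ + 1/ε₂ − 1).
T₁⁴ − T₂⁴ = 4.015×10¹¹ − 2.771×10¹⁰ = 3.738×10¹¹ K⁴.
1/ε₁ + 1/ε₂ − 1 = 1.923 + 2.941 − 1 = 3.864.
q = 5.67×10⁻⁸ × 3.738×10¹¹ / 3.864.

q ≈ 5480 W/m²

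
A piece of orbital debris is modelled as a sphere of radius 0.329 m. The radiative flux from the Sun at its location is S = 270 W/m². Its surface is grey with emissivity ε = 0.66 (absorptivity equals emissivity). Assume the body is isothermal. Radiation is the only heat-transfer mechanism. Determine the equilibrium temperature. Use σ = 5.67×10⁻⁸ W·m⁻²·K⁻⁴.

At equilibrium, absorbed power = emitted power.
Absorbing cross-section = πr² = 0.3400 m²; emitting surface = 4πr² = 1.360 m² (ratio 4).
εS·A_cross = εσ·A_surf·T⁴  ⇒  T⁴ = S/(4σ)   (ε cancels).
T⁴ = 270/(4·5.67×10⁻⁸) = 1.190×10⁹ K⁴.
T = (1.190×10⁹)^(1/4).

T ≈ 186 K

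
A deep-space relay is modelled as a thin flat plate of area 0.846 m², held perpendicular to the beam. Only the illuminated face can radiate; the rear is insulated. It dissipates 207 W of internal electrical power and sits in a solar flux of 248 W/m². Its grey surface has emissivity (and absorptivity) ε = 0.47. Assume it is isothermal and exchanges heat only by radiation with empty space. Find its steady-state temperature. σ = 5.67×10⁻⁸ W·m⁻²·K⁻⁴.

T ≈ 341 K

At steady state, absorbed solar power + internal power = radiated power.
Absorbed: α·S·A_cross = 0.47·248·0.8460 = 98.61 W (cross-section A).
Total input = 98.61 + 207 = 305.6 W.
Radiated: εσ·A_surf·T⁴ with A_surf = A = 0.8460 m².
T⁴ = 305.6/(0.47·5.67×10⁻⁸·0.8460) = 1.356×10¹⁰ K⁴.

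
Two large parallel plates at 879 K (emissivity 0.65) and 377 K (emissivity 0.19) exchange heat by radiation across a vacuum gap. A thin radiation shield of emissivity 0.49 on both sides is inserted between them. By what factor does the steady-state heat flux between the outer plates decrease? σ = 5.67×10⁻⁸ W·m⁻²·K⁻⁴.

Without shield: q₀ = σΔ(T⁴)/(1/ε₁+1/ε₂−1) with denominator 5.802.
With shield the two gaps are in series; the resistances add: (1/ε₁+1/ε_s−1)+(1/ε_s+1/ε₂−1) = 2.579+6.304 = 8.883.
Heat-flux ratio q₀/q = 8.883/5.802.

factor ≈ 1.53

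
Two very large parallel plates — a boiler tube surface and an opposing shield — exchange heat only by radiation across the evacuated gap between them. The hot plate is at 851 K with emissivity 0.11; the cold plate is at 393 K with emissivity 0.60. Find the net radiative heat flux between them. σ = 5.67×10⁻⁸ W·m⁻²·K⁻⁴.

For two infinite grey parallel plates, q = σ(T₁⁴ − T₂⁴)/(1/ε₁ + 1/ε₂ − 1).
T₁⁴ − T₂⁴ = 5.245×10¹¹ − 2.385×10¹⁰ = 5.006×10¹¹ K⁴.
1/ε₁ + 1/ε₂ − 1 = 9.091 + 1.667 − 1 = 9.758.
q = 5.67×10⁻⁸ × 5.006×10¹¹ / 9.758.

q ≈ 2910 W/m²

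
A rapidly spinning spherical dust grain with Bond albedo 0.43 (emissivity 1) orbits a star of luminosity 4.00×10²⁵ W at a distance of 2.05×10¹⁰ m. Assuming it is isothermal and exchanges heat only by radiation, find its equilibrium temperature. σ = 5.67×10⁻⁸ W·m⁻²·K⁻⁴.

T ≈ 371 K

First find the stellar flux at distance d: S = L/(4πd²) = 4.00×10²⁵/(4π·(2.05×10¹⁰)²) = 7574 W/m².
For an isothermal sphere, absorbed (1−a)S·πr² = emitted σ·4πr²·T⁴, so T⁴ = (1−a)S/(4σ).
T⁴ = 0.570·7574/(4·5.67×10⁻⁸) = 1.904×10¹⁰ K⁴.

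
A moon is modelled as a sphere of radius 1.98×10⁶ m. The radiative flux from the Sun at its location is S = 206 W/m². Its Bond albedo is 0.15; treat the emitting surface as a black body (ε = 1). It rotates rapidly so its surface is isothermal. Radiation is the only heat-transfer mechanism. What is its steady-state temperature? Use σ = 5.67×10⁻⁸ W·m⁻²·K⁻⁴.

At equilibrium, absorbed power = emitted power.
Absorbing cross-section = πr² = 1.232×10¹³ m²; emitting surface = 4πr² = 4.927×10¹³ m² (ratio 4).
(1−a)S·A_cross = εσ·A_surf·T⁴  ⇒  T⁴ = (1−a)S/(4σ).
T⁴ = 0.850·206/(4·5.67×10⁻⁸) = 7.720×10⁸ K⁴.
T = (7.720×10⁸)^(1/4).

T ≈ 167 K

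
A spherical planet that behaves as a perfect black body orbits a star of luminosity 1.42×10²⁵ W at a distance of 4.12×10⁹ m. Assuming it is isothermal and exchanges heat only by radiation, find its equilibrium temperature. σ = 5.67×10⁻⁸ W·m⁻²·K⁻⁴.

T ≈ 736 K

First find the stellar flux at distance d: S = L/(4πd²) = 1.42×10²⁵/(4π·(4.12×10⁹)²) = 66570 W/m².
For an isothermal sphere, absorbed (1−a)S·πr² = emitted σ·4πr²·T⁴, so T⁴ = (1−a)S/(4σ).
T⁴ = 1.00·66570/(4·5.67×10⁻⁸) = 2.935×10¹¹ K⁴.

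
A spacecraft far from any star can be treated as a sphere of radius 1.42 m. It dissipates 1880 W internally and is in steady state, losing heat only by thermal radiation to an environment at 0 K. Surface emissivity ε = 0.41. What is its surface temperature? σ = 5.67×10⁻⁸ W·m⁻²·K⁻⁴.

Steady state: internal power = radiated power, P = εσA T⁴.
Radiating area A = 4πr² = 25.34 m².
T⁴ = P/(εσA) = 1880/(0.41·5.67×10⁻⁸·25.34) = 3.192×10⁹ K⁴.
T = (3.192×10⁹)^(1/4).

T ≈ 238 K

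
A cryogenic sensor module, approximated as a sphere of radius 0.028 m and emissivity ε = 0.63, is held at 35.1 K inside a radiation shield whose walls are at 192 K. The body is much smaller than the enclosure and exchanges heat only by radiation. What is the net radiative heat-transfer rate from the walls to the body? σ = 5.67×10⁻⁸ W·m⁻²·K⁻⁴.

P_net ≈ 0.478 W

For a small grey body in a large enclosure: P_net = εσA(T_body⁴ − T_wall⁴).
A = 4πr² = 0.009852 m²; T_body⁴ − T_wall⁴ = 1.518×10⁶ − 1.359×10⁹ = -1.357×10⁹ K⁴.
|P_net| = 0.63·5.67×10⁻⁸·0.009852·1.357×10⁹.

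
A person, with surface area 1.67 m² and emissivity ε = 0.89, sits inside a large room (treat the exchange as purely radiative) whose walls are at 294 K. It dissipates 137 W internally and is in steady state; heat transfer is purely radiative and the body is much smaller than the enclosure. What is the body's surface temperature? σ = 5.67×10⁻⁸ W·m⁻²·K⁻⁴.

For a small grey body in a large enclosure, net radiated power = εσA(T⁴ − T_w⁴).
Steady state: P = εσA(T⁴ − T_w⁴) with A = 1.67 m².
T⁴ = P/(εσA) + T_w⁴ = 137/(0.89·5.67×10⁻⁸·1.670) + (294)⁴
    = 1.626×10⁹ + 7.471×10⁹ = 9.097×10⁹ K⁴.

T ≈ 309 K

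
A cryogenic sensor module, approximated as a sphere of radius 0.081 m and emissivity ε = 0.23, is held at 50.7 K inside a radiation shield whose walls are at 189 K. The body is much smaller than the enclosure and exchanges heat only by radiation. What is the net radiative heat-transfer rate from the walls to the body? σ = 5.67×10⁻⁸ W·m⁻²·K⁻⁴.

For a small grey body in a large enclosure: P_net = εσA(T_body⁴ − T_wall⁴).
A = 4πr² = 0.08245 m²; T_body⁴ − T_wall⁴ = 6.607×10⁶ − 1.276×10⁹ = -1.269×10⁹ K⁴.
|P_net| = 0.23·5.67×10⁻⁸·0.08245·1.269×10⁹.

P_net ≈ 1.36 W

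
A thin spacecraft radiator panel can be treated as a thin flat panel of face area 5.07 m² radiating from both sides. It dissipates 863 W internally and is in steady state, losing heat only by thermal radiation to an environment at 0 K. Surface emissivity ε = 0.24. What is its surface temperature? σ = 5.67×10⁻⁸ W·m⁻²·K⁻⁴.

T ≈ 281 K

Steady state: internal power = radiated power, P = εσA T⁴.
Radiating area A = 2·5.07 = 10.14 m².
T⁴ = P/(εσA) = 863/(0.24·5.67×10⁻⁸·10.14) = 6.254×10⁹ K⁴.
T = (6.254×10⁹)^(1/4).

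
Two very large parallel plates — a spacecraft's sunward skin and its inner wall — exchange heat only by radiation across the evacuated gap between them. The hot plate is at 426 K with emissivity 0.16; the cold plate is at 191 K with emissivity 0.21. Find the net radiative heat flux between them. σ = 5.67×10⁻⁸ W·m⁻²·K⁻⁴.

For two infinite grey parallel plates, q = σ(T₁⁴ − T₂⁴)/(1/ε₁ + 1/ε₂ − 1).
T₁⁴ − T₂⁴ = 3.293×10¹⁰ − 1.331×10⁹ = 3.160×10¹⁰ K⁴.
1/ε₁ + 1/ε₂ − 1 = 6.250 + 4.762 − 1 = 10.01.
q = 5.67×10⁻⁸ × 3.160×10¹⁰ / 10.01.

q ≈ 179 W/m²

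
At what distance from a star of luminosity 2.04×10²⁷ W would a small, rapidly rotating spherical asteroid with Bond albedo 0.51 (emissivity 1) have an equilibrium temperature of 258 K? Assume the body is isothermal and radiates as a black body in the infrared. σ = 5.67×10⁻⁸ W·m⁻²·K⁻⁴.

d ≈ 2.81×10¹¹ m

For an isothermal black-emitting sphere, (1−a)S·πr² = σ·4πr²·T⁴ ⇒ S = 4σT⁴/(1−a).
S = 4·5.67×10⁻⁸·(258)⁴/0.490 = 2051 W/m².
Flux falls as S = L/(4πd²), so d = √(L/(4πS)) = √(2.04×10²⁷/(4π·2051)).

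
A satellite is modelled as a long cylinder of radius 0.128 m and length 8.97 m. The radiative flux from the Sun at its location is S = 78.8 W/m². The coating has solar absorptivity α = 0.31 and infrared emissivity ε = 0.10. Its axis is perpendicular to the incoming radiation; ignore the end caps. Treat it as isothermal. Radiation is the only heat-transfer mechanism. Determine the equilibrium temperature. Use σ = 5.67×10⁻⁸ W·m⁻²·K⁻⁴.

At equilibrium, absorbed power = emitted power.
Absorbing cross-section = 2rL = 2.296 m²; emitting surface = 2πrL = 7.214 m² (ratio π).
αS·A_cross = εσ·A_surf·T⁴  ⇒  T⁴ = αS/(ε·πσ).
T⁴ = 0.310·78.8/(0.10·π·5.67×10⁻⁸) = 1.371×10⁹ K⁴.
T = (1.371×10⁹)^(1/4).

T ≈ 192 K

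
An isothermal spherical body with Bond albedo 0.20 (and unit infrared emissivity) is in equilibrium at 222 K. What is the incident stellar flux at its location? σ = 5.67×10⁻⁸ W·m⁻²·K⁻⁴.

(1−a)S·πr² = σ·4πr²·T⁴ ⇒ S = 4σT⁴/(1−a).
S = 4·5.67×10⁻⁸·2.429×10⁹/0.800.

S ≈ 689 W/m²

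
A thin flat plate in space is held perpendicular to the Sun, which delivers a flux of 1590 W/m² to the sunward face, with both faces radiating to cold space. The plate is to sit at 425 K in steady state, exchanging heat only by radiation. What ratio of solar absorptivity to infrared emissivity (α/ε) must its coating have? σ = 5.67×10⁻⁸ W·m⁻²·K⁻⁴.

Balance: αS·A = εσ·2A·T⁴ ⇒ α/ε = 2σT⁴/S.
α/ε = 2·5.67×10⁻⁸·(425)⁴/1590 = 2·5.67×10⁻⁸·3.263×10¹⁰/1590.

α/ε ≈ 2.33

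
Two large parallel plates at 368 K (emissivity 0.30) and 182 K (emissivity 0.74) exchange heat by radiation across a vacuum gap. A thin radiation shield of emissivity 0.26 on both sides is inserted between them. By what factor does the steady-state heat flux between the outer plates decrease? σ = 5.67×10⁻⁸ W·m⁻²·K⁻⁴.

Without shield: q₀ = σΔ(T⁴)/(1/ε₁+1/ε₂−1) with denominator 3.685.
With shield the two gaps are in series; the resistances add: (1/ε₁+1/ε_s−1)+(1/ε_s+1/ε₂−1) = 6.179+4.198 = 10.38.
Heat-flux ratio q₀/q = 10.38/3.685.

factor ≈ 2.82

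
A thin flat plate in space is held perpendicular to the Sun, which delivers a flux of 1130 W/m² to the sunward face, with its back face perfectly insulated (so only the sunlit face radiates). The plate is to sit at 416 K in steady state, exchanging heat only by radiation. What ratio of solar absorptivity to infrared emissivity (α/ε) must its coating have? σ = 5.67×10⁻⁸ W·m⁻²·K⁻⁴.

α/ε ≈ 1.50

Balance: αS·A = εσ·1A·T⁴ ⇒ α/ε = σT⁴/S.
α/ε = 5.67×10⁻⁸·(416)⁴/1130 = 5.67×10⁻⁸·2.995×10¹⁰/1130.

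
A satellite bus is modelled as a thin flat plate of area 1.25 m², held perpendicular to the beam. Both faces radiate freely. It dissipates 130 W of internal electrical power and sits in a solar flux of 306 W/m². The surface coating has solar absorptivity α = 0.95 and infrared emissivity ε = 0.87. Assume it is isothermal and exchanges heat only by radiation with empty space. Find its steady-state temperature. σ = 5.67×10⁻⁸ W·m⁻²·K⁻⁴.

T ≈ 251 K

At steady state, absorbed solar power + internal power = radiated power.
Absorbed: α·S·A_cross = 0.95·306·1.250 = 363.4 W (cross-section A).
Total input = 363.4 + 130 = 493.4 W.
Radiated: εσ·A_surf·T⁴ with A_surf = 2A = 2.500 m².
T⁴ = 493.4/(0.87·5.67×10⁻⁸·2.500) = 4.001×10⁹ K⁴.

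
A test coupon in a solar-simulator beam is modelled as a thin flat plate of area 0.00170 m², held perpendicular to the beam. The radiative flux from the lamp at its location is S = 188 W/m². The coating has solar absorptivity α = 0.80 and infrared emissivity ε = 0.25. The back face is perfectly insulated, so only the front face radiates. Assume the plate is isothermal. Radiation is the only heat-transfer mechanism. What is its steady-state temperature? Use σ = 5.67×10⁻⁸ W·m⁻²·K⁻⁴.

T ≈ 321 K

At equilibrium, absorbed power = emitted power.
Absorbing cross-section = A = 0.001700 m²; emitting surface = A = 0.001700 m² (ratio 1).
αS·A_cross = εσ·A_surf·T⁴  ⇒  T⁴ = αS/(ε·1σ).
T⁴ = 0.800·188/(0.25·1·5.67×10⁻⁸) = 1.061×10¹⁰ K⁴.
T = (1.061×10¹⁰)^(1/4).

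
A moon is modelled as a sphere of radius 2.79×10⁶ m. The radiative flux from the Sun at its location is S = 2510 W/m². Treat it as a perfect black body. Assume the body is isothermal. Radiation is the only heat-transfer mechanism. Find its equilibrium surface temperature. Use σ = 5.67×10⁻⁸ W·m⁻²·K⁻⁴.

At equilibrium, absorbed power = emitted power.
Absorbing cross-section = πr² = 2.445×10¹³ m²; emitting surface = 4πr² = 9.782×10¹³ m² (ratio 4).
S·A_cross = εσ·A_surf·T⁴  ⇒  T⁴ = S/(4σ).
T⁴ = 1.00·2510/(4·5.67×10⁻⁸) = 1.107×10¹⁰ K⁴.
T = (1.107×10¹⁰)^(1/4).

T ≈ 324 K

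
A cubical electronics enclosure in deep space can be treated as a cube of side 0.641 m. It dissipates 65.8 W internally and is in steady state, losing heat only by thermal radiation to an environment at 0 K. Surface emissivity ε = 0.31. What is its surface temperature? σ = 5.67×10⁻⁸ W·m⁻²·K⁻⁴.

Steady state: internal power = radiated power, P = εσA T⁴.
Radiating area A = 6L² = 2.465 m².
T⁴ = P/(εσA) = 65.8/(0.31·5.67×10⁻⁸·2.465) = 1.518×10⁹ K⁴.
T = (1.518×10⁹)^(1/4).

T ≈ 197 K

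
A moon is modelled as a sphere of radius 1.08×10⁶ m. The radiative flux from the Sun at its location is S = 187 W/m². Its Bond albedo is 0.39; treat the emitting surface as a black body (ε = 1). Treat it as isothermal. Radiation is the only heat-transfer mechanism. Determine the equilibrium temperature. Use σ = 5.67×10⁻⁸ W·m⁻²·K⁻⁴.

T ≈ 150 K

At equilibrium, absorbed power = emitted power.
Absorbing cross-section = πr² = 3.664×10¹² m²; emitting surface = 4πr² = 1.466×10¹³ m² (ratio 4).
(1−a)S·A_cross = εσ·A_surf·T⁴  ⇒  T⁴ = (1−a)S/(4σ).
T⁴ = 0.610·187/(4·5.67×10⁻⁸) = 5.030×10⁸ K⁴.
T = (5.030×10⁸)^(1/4).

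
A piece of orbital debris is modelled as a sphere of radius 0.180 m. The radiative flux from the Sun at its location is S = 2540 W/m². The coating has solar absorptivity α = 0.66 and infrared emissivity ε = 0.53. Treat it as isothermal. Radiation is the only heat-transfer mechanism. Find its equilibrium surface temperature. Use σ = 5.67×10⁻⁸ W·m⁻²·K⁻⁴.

T ≈ 344 K

At equilibrium, absorbed power = emitted power.
Absorbing cross-section = πr² = 0.1018 m²; emitting surface = 4πr² = 0.4072 m² (ratio 4).
αS·A_cross = εσ·A_surf·T⁴  ⇒  T⁴ = αS/(ε·4σ).
T⁴ = 0.660·2540/(0.53·4·5.67×10⁻⁸) = 1.395×10¹⁰ K⁴.
T = (1.395×10¹⁰)^(1/4).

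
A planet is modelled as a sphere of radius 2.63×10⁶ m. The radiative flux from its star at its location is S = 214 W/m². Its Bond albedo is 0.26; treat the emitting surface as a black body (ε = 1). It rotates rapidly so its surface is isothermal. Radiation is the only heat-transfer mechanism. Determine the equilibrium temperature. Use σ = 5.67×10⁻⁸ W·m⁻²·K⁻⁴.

T ≈ 163 K

At equilibrium, absorbed power = emitted power.
Absorbing cross-section = πr² = 2.173×10¹³ m²; emitting surface = 4πr² = 8.692×10¹³ m² (ratio 4).
(1−a)S·A_cross = εσ·A_surf·T⁴  ⇒  T⁴ = (1−a)S/(4σ).
T⁴ = 0.740·214/(4·5.67×10⁻⁸) = 6.982×10⁸ K⁴.
T = (6.982×10⁸)^(1/4).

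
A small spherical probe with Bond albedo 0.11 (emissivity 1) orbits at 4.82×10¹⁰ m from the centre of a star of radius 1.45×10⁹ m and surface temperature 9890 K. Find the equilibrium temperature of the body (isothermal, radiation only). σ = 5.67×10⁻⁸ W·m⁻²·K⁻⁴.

T ≈ 1180 K

The star's surface emits σT_*⁴; at distance d the flux is S = σT_*⁴(R_*/d)².
S = 5.67×10⁻⁸·(9890)⁴·(1.45×10⁹/4.82×10¹⁰)² = 4.909×10⁵ W/m².
For an isothermal sphere T⁴ = (1−a)S/(4σ) = 1.926×10¹² K⁴.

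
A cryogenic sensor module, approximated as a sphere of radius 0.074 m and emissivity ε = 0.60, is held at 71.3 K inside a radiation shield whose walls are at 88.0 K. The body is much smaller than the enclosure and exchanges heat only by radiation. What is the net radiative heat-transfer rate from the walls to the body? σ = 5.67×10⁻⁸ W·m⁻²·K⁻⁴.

For a small grey body in a large enclosure: P_net = εσA(T_body⁴ − T_wall⁴).
A = 4πr² = 0.06881 m²; T_body⁴ − T_wall⁴ = 2.584×10⁷ − 5.997×10⁷ = -3.413×10⁷ K⁴.
|P_net| = 0.60·5.67×10⁻⁸·0.06881·3.413×10⁷.

P_net ≈ 0.0799 W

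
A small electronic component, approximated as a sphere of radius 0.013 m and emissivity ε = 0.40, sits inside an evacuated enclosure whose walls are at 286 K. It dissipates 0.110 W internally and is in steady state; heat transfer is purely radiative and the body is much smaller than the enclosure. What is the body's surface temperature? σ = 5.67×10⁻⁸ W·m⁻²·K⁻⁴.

T ≈ 308 K

For a small grey body in a large enclosure, net radiated power = εσA(T⁴ − T_w⁴).
Steady state: P = εσA(T⁴ − T_w⁴) with A = 4πr² = 0.002124 m².
T⁴ = P/(εσA) + T_w⁴ = 0.110/(0.40·5.67×10⁻⁸·0.002124) + (286)⁴
    = 2.284×10⁹ + 6.691×10⁹ = 8.974×10⁹ K⁴.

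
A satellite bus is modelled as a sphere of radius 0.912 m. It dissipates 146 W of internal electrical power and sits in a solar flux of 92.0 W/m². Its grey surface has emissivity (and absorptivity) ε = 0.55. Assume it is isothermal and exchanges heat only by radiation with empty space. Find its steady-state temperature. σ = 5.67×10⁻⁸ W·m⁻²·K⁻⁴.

T ≈ 171 K

At steady state, absorbed solar power + internal power = radiated power.
Absorbed: α·S·A_cross = 0.55·92.0·2.613 = 132.2 W (cross-section πr²).
Total input = 132.2 + 146 = 278.2 W.
Radiated: εσ·A_surf·T⁴ with A_surf = 4πr² = 10.45 m².
T⁴ = 278.2/(0.55·5.67×10⁻⁸·10.45) = 8.536×10⁸ K⁴.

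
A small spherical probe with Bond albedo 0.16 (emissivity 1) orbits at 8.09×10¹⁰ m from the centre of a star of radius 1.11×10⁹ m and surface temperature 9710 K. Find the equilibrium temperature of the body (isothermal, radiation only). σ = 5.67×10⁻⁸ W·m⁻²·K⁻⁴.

T ≈ 770 K

The star's surface emits σT_*⁴; at distance d the flux is S = σT_*⁴(R_*/d)².
S = 5.67×10⁻⁸·(9710)⁴·(1.11×10⁹/8.09×10¹⁰)² = 94890 W/m².
For an isothermal sphere T⁴ = (1−a)S/(4σ) = 3.514×10¹¹ K⁴.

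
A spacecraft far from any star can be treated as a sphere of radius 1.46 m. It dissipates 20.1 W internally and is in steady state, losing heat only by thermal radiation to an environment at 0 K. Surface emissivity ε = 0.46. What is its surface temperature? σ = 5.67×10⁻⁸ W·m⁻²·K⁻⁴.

Steady state: internal power = radiated power, P = εσA T⁴.
Radiating area A = 4πr² = 26.79 m².
T⁴ = P/(εσA) = 20.1/(0.46·5.67×10⁻⁸·26.79) = 2.877×10⁷ K⁴.
T = (2.877×10⁷)^(1/4).

T ≈ 73.2 K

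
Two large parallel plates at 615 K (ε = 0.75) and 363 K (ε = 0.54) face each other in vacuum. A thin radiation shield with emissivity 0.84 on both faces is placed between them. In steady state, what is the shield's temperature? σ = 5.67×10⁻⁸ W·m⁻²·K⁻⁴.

In steady state the net flux on the hot side equals that on the cold side.
σ(T₁⁴−T_s⁴)/D₁ = σ(T_s⁴−T₂⁴)/D₂, with D₁ = 1/ε₁+1/ε_s−1 = 1.524, D₂ = 1/ε_s+1/ε₂−1 = 2.042.
Solve for T_s⁴: T_s⁴ = (D₂·T₁⁴ + D₁·T₂⁴)/(D₁+D₂) = 8.935×10¹⁰ K⁴.

T_s ≈ 547 K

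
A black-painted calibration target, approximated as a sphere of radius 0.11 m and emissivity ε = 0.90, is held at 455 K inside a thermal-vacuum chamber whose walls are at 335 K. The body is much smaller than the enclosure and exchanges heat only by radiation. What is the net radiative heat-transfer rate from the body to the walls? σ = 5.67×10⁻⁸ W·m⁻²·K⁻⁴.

For a small grey body in a large enclosure: P_net = εσA(T_body⁴ − T_wall⁴).
A = 4πr² = 0.1521 m²; T_body⁴ − T_wall⁴ = 4.286×10¹⁰ − 1.259×10¹⁰ = 3.026×10¹⁰ K⁴.
|P_net| = 0.90·5.67×10⁻⁸·0.1521·3.026×10¹⁰.

P_net ≈ 235 W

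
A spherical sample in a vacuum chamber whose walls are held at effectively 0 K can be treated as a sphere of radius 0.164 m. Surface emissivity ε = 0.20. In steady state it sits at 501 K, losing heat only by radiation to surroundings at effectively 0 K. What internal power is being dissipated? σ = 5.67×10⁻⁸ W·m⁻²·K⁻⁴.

P ≈ 241 W

Steady state: P = εσA T⁴.
A = 4πr² = 0.3380 m²; T⁴ = (501)⁴ = 6.300×10¹⁰ K⁴.
P = 0.20 × 5.67×10⁻⁸ × 0.3380 × 6.300×10¹⁰.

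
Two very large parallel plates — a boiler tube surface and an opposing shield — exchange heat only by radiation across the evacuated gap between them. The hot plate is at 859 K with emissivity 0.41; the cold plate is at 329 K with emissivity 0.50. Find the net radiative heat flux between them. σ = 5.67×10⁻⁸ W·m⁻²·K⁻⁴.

q ≈ 8780 W/m²

For two infinite grey parallel plates, q = σ(T₁⁴ − T₂⁴)/(1/ε₁ + 1/ε₂ − 1).
T₁⁴ − T₂⁴ = 5.445×10¹¹ − 1.172×10¹⁰ = 5.328×10¹¹ K⁴.
1/ε₁ + 1/ε₂ − 1 = 2.439 + 2.000 − 1 = 3.439.
q = 5.67×10⁻⁸ × 5.328×10¹¹ / 3.439.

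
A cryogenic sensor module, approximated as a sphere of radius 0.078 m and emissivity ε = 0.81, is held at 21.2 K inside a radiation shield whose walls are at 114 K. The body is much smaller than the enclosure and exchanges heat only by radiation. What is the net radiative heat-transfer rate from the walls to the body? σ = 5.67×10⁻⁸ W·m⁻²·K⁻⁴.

P_net ≈ 0.592 W

For a small grey body in a large enclosure: P_net = εσA(T_body⁴ − T_wall⁴).
A = 4πr² = 0.07645 m²; T_body⁴ − T_wall⁴ = 2.020×10⁵ − 1.689×10⁸ = -1.687×10⁸ K⁴.
|P_net| = 0.81·5.67×10⁻⁸·0.07645·1.687×10⁸.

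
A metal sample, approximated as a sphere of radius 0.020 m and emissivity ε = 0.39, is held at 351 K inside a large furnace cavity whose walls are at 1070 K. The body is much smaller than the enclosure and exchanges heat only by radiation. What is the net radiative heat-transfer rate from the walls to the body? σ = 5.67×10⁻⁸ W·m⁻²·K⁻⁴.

For a small grey body in a large enclosure: P_net = εσA(T_body⁴ − T_wall⁴).
A = 4πr² = 0.005027 m²; T_body⁴ − T_wall⁴ = 1.518×10¹⁰ − 1.311×10¹² = -1.296×10¹² K⁴.
|P_net| = 0.39·5.67×10⁻⁸·0.005027·1.296×10¹².

P_net ≈ 144 W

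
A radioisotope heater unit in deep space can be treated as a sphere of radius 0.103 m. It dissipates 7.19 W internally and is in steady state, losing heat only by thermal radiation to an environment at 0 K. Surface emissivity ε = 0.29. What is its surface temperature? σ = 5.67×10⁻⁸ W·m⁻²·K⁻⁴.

T ≈ 239 K

Steady state: internal power = radiated power, P = εσA T⁴.
Radiating area A = 4πr² = 0.1333 m².
T⁴ = P/(εσA) = 7.19/(0.29·5.67×10⁻⁸·0.1333) = 3.280×10⁹ K⁴.
T = (3.280×10⁹)^(1/4).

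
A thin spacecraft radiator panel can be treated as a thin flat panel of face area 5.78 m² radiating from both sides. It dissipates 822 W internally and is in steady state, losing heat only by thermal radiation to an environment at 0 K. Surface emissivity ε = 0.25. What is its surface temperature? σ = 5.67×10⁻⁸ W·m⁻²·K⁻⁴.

Steady state: internal power = radiated power, P = εσA T⁴.
Radiating area A = 2·5.78 = 11.56 m².
T⁴ = P/(εσA) = 822/(0.25·5.67×10⁻⁸·11.56) = 5.016×10⁹ K⁴.
T = (5.016×10⁹)^(1/4).

T ≈ 266 K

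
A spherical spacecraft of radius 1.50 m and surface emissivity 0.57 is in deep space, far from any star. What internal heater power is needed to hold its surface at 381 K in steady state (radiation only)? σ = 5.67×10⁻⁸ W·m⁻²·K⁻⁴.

P = εσ·4πr²·T⁴.
4πr² = 28.27 m²; T⁴ = 2.107×10¹⁰ K⁴.
P = 0.57·5.67×10⁻⁸·28.27·2.107×10¹⁰.

P ≈ 19300 W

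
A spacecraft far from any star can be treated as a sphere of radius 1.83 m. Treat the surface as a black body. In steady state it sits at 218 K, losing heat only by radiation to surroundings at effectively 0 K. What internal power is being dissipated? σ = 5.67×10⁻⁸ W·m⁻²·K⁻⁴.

P ≈ 5390 W

Steady state: P = εσA T⁴.
A = 4πr² = 42.08 m²; T⁴ = (218)⁴ = 2.259×10⁹ K⁴.
P = 1.0 × 5.67×10⁻⁸ × 42.08 × 2.259×10⁹.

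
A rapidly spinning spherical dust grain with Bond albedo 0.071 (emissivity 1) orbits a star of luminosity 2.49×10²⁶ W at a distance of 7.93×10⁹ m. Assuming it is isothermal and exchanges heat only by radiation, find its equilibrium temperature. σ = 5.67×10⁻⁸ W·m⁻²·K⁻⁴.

T ≈ 1070 K

First find the stellar flux at distance d: S = L/(4πd²) = 2.49×10²⁶/(4π·(7.93×10⁹)²) = 3.151×10⁵ W/m².
For an isothermal sphere, absorbed (1−a)S·πr² = emitted σ·4πr²·T⁴, so T⁴ = (1−a)S/(4σ).
T⁴ = 0.929·3.151×10⁵/(4·5.67×10⁻⁸) = 1.291×10¹² K⁴.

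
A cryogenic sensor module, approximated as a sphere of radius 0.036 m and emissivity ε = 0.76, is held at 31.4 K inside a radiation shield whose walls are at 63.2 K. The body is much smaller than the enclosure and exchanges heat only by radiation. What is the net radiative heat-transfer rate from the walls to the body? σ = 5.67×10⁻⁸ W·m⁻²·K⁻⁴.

P_net ≈ 0.0105 W

For a small grey body in a large enclosure: P_net = εσA(T_body⁴ − T_wall⁴).
A = 4πr² = 0.01629 m²; T_body⁴ − T_wall⁴ = 9.721×10⁵ − 1.595×10⁷ = -1.498×10⁷ K⁴.
|P_net| = 0.76·5.67×10⁻⁸·0.01629·1.498×10⁷.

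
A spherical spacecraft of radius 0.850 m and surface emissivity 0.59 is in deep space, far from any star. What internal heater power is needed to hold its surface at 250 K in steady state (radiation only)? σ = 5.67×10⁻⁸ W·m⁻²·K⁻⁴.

P ≈ 1190 W

P = εσ·4πr²·T⁴.
4πr² = 9.079 m²; T⁴ = 3.906×10⁹ K⁴.
P = 0.59·5.67×10⁻⁸·9.079·3.906×10⁹.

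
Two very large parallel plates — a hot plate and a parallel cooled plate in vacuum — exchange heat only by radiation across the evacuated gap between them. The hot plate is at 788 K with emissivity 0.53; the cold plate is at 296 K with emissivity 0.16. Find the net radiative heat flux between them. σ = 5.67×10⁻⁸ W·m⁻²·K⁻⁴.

q ≈ 3000 W/m²

For two infinite grey parallel plates, q = σ(T₁⁴ − T₂⁴)/(1/ε₁ + 1/ε₂ − 1).
T₁⁴ − T₂⁴ = 3.856×10¹¹ − 7.677×10⁹ = 3.779×10¹¹ K⁴.
1/ε₁ + 1/ε₂ − 1 = 1.887 + 6.250 − 1 = 7.137.
q = 5.67×10⁻⁸ × 3.779×10¹¹ / 7.137.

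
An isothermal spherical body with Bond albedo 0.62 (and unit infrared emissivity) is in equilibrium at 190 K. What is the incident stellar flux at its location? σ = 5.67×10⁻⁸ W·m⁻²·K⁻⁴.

(1−a)S·πr² = σ·4πr²·T⁴ ⇒ S = 4σT⁴/(1−a).
S = 4·5.67×10⁻⁸·1.303×10⁹/0.380.

S ≈ 778 W/m²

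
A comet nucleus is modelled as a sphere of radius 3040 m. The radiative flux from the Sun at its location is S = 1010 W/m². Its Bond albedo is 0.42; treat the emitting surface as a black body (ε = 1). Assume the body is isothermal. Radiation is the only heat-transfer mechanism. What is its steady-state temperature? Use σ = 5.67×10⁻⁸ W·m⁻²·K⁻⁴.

At equilibrium, absorbed power = emitted power.
Absorbing cross-section = πr² = 2.903×10⁷ m²; emitting surface = 4πr² = 1.161×10⁸ m² (ratio 4).
(1−a)S·A_cross = εσ·A_surf·T⁴  ⇒  T⁴ = (1−a)S/(4σ).
T⁴ = 0.580·1010/(4·5.67×10⁻⁸) = 2.583×10⁹ K⁴.
T = (2.583×10⁹)^(1/4).

T ≈ 225 K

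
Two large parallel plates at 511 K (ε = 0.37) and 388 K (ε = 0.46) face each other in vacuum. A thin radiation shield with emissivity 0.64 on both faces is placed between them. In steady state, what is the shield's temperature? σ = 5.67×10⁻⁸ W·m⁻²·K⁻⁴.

In steady state the net flux on the hot side equals that on the cold side.
σ(T₁⁴−T_s⁴)/D₁ = σ(T_s⁴−T₂⁴)/D₂, with D₁ = 1/ε₁+1/ε_s−1 = 3.265, D₂ = 1/ε_s+1/ε₂−1 = 2.736.
Solve for T_s⁴: T_s⁴ = (D₂·T₁⁴ + D₁·T₂⁴)/(D₁+D₂) = 4.342×10¹⁰ K⁴.

T_s ≈ 456 K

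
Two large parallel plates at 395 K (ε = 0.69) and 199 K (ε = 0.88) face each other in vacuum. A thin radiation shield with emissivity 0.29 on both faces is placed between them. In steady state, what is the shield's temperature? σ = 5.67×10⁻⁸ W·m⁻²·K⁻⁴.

In steady state the net flux on the hot side equals that on the cold side.
σ(T₁⁴−T_s⁴)/D₁ = σ(T_s⁴−T₂⁴)/D₂, with D₁ = 1/ε₁+1/ε_s−1 = 3.898, D₂ = 1/ε_s+1/ε₂−1 = 3.585.
Solve for T_s⁴: T_s⁴ = (D₂·T₁⁴ + D₁·T₂⁴)/(D₁+D₂) = 1.248×10¹⁰ K⁴.

T_s ≈ 334 K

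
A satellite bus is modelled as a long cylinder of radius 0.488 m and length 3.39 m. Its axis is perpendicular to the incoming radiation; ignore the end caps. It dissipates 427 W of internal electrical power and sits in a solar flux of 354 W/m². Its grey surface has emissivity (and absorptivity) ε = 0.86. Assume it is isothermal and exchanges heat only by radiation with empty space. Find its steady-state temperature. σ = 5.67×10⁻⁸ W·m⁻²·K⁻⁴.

T ≈ 231 K

At steady state, absorbed solar power + internal power = radiated power.
Absorbed: α·S·A_cross = 0.86·354·3.309 = 1007 W (cross-section 2rL).
Total input = 1007 + 427 = 1434 W.
Radiated: εσ·A_surf·T⁴ with A_surf = 2πrL = 10.39 m².
T⁴ = 1434/(0.86·5.67×10⁻⁸·10.39) = 2.830×10⁹ K⁴.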